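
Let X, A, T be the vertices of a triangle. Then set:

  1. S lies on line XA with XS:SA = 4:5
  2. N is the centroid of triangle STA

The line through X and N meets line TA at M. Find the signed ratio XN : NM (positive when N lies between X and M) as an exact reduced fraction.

Assign X = (0, 0), A = (1, 0), T = (0, 1) — the answer is frame-independent, so this choice is without loss of generality.
1. S lies on line XA with XS:SA = 4:5 ⇒ S = (4/9, 0)
2. N is the centroid of triangle STA ⇒ N = (13/27, 1/3)
line XN meets TA at M = (13/22, 9/22)
N = X + t·(M−X) with t = 22/27, so XN:NM = 22/27:5/27

XN:NM = 22/5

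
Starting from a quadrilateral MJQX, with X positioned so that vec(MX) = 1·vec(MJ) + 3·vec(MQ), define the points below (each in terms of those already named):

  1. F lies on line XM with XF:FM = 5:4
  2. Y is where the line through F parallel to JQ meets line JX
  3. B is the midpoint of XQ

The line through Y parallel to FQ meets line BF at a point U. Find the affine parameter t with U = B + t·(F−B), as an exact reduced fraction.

Assign M = (0, 0), J = (1, 0), Q = (0, 1), X = (1, 3) — the answer is frame-independent, so this choice is without loss of generality.
1. F lies on line XM with XF:FM = 5:4 ⇒ F = (4/9, 4/3)
2. Y is where the line through F parallel to JQ meets line JX ⇒ Y = (1, 7/9)
3. B is the midpoint of XQ ⇒ B = (1/2, 2)
through Y parallel to FQ: direction (-4/9, -1/3); meets BF at U = (29/81, 8/27)
U = B + t·(F−B) with t = 23/9

t = 23/9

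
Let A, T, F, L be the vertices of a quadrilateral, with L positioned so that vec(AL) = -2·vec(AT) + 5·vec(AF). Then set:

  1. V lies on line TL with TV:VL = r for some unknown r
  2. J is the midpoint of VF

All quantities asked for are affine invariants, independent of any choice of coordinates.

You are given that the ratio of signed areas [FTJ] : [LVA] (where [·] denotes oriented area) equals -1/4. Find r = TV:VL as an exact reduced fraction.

Set A = (0, 0), T = (1, 0), F = (0, 1), L = (-2, 5); any affine frame gives the same invariant.
1. With TV:VL = r, write λ = r/(r+1) so V = T + λ·(L−T); V is affine-linear in λ
2. J is the midpoint of VF ⇒ J is an affine combination of earlier points and hence also affine-linear in λ
Every point depending on V is an affine combination of V and λ-independent points, so each such coordinate is linear in λ; the λ² term in each signed area is a multiple of (L−T)×(L−T) = 0, so 2·[FTJ] and 2·[LVA] are each linear in λ. Evaluating at λ=0 and λ=1:
  2·[FTJ] = λ,   2·[LVA] = 5·λ − 5
So [FTJ]:[LVA] = (λ) / (5·λ − 5). Setting this equal to -1/4:
  λ = -1/4·(5·λ − 5)  ⇒  λ = 5/9
Then r = λ/(1−λ) = (5/9)/(4/9) = 5/4. Check: with r = 5/4, V = (-2/3, 25/9) and [FTJ]:[LVA] = -1/4 as required.

r = 5/4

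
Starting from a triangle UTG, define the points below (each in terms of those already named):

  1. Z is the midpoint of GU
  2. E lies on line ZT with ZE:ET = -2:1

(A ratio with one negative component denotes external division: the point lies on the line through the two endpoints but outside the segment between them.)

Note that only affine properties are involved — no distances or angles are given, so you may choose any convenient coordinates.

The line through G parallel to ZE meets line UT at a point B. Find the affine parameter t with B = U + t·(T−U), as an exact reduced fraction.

Assign U = (0, 0), T = (1, 0), G = (0, 1) — the answer is frame-independent, so this choice is without loss of generality.
1. Z is the midpoint of GU ⇒ Z = (0, 1/2)
2. E lies on line ZT with ZE:ET = -2:1 ⇒ E = (2, -1/2)
through G parallel to ZE: direction (2, -1); meets UT at B = (2, 0)
B = U + t·(T−U) with t = 2

t = 2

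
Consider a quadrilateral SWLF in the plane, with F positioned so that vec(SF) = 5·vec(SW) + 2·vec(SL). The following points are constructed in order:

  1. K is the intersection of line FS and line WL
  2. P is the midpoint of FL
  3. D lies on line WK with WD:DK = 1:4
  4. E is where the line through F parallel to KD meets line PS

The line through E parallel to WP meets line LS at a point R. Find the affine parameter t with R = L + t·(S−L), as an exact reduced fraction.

t = 11/4

Set S = (0, 0), W = (1, 0), L = (0, 1), F = (5, 2); any affine frame gives the same invariant.
1. K is the intersection of line FS and line WL ⇒ K = (5/7, 2/7)
2. P is the midpoint of FL ⇒ P = (5/2, 3/2)
3. D lies on line WK with WD:DK = 1:4 ⇒ D = (33/35, 2/35)
4. E is where the line through F parallel to KD meets line PS ⇒ E = (35/8, 21/8)
through E parallel to WP: direction (3/2, 3/2); meets LS at R = (0, -7/4)
R = L + t·(S−L) with t = 11/4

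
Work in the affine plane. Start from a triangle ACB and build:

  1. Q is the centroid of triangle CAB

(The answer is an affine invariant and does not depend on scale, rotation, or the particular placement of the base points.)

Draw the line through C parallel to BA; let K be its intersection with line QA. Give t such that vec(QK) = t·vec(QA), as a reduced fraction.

t = -2

Assign A = (0, 0), C = (1, 0), B = (0, 1) — the answer is frame-independent, so this choice is without loss of generality.
1. Q is the centroid of triangle CAB ⇒ Q = (1/3, 1/3)
through C parallel to BA: direction (0, -1); meets QA at K = (1, 1)
K = Q + t·(A−Q) with t = -2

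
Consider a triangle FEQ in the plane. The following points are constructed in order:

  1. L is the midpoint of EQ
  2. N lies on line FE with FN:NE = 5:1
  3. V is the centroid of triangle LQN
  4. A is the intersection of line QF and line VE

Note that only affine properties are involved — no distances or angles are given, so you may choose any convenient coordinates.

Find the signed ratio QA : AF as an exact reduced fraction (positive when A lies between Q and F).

Assign F = (0, 0), E = (1, 0), Q = (0, 1) — the answer is frame-independent, so this choice is without loss of generality.
1. L is the midpoint of EQ ⇒ L = (1/2, 1/2)
2. N lies on line FE with FN:NE = 5:1 ⇒ N = (5/6, 0)
3. V is the centroid of triangle LQN ⇒ V = (4/9, 1/2)
4. A is the intersection of line QF and line VE ⇒ A = (0, 9/10)
A = Q + t·(F−Q) with t = 1/10, so QA:AF = t:(1−t) = 1/10:9/10

QA:AF = 1/9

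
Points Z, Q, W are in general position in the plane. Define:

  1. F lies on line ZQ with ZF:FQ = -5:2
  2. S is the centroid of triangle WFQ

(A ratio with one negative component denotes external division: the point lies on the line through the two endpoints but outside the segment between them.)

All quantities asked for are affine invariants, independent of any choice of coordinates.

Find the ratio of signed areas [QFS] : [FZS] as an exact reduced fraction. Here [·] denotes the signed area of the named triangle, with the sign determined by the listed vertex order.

Assign Z = (0, 0), Q = (1, 0), W = (0, 1) — the answer is frame-independent, so this choice is without loss of generality.
1. F lies on line ZQ with ZF:FQ = -5:2 ⇒ F = (5/3, 0)
2. S is the centroid of triangle WFQ ⇒ S = (8/9, 1/3)
2·[QFS] = 2/9, 2·[FZS] = -5/9
[QFS]:[FZS] = 2/9:-5/9 = -2/5

[QFS]:[FZS] = -2/5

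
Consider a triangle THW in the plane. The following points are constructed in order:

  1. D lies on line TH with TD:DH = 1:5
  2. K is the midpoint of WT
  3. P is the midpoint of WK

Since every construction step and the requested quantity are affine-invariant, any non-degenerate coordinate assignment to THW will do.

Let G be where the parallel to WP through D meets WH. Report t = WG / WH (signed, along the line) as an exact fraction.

t = 1/6

Set T = (0, 0), H = (1, 0), W = (0, 1); any affine frame gives the same invariant.
1. D lies on line TH with TD:DH = 1:5 ⇒ D = (1/6, 0)
2. K is the midpoint of WT ⇒ K = (0, 1/2)
3. P is the midpoint of WK ⇒ P = (0, 3/4)
through D parallel to WP: direction (0, -1/4); meets WH at G = (1/6, 5/6)
G = W + t·(H−W) with t = 1/6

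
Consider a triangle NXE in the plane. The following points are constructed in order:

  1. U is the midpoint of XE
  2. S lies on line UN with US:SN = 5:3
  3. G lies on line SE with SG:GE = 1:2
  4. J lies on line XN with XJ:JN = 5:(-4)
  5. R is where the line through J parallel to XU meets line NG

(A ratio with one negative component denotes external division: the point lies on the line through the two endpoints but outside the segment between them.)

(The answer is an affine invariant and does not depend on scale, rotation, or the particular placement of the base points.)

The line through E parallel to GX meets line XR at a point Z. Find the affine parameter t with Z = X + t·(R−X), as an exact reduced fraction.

t = -14/121

Assign N = (0, 0), X = (1, 0), E = (0, 1) — the answer is frame-independent, so this choice is without loss of generality.
1. U is the midpoint of XE ⇒ U = (1/2, 1/2)
2. S lies on line UN with US:SN = 5:3 ⇒ S = (3/16, 3/16)
3. G lies on line SE with SG:GE = 1:2 ⇒ G = (1/8, 11/24)
4. J lies on line XN with XJ:JN = 5:(-4) ⇒ J = (-4, 0)
5. R is where the line through J parallel to XU meets line NG ⇒ R = (-6/7, -22/7)
through E parallel to GX: direction (7/8, -11/24); meets XR at Z = (147/121, 4/11)
Z = X + t·(R−X) with t = -14/121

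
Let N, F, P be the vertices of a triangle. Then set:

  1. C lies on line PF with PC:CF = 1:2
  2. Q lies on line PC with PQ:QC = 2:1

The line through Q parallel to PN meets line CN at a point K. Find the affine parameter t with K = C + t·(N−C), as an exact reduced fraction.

t = 1/3

Set N = (0, 0), F = (1, 0), P = (0, 1); any affine frame gives the same invariant.
1. C lies on line PF with PC:CF = 1:2 ⇒ C = (1/3, 2/3)
2. Q lies on line PC with PQ:QC = 2:1 ⇒ Q = (2/9, 7/9)
through Q parallel to PN: direction (0, -1); meets CN at K = (2/9, 4/9)
K = C + t·(N−C) with t = 1/3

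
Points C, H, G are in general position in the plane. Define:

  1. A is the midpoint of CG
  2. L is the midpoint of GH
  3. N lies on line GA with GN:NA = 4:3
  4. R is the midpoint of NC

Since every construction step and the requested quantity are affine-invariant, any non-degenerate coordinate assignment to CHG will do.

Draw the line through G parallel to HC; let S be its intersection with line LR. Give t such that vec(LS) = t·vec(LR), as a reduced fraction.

t = -7/2

Assign C = (0, 0), H = (1, 0), G = (0, 1) — the answer is frame-independent, so this choice is without loss of generality.
1. A is the midpoint of CG ⇒ A = (0, 1/2)
2. L is the midpoint of GH ⇒ L = (1/2, 1/2)
3. N lies on line GA with GN:NA = 4:3 ⇒ N = (0, 5/7)
4. R is the midpoint of NC ⇒ R = (0, 5/14)
through G parallel to HC: direction (-1, 0); meets LR at S = (9/4, 1)
S = L + t·(R−L) with t = -7/2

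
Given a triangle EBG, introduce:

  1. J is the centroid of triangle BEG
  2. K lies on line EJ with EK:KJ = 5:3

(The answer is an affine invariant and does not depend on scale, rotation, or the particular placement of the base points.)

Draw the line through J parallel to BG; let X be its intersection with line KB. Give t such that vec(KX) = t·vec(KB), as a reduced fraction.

t = 3/7

Assign E = (0, 0), B = (1, 0), G = (0, 1) — the answer is frame-independent, so this choice is without loss of generality.
1. J is the centroid of triangle BEG ⇒ J = (1/3, 1/3)
2. K lies on line EJ with EK:KJ = 5:3 ⇒ K = (5/24, 5/24)
through J parallel to BG: direction (-1, 1); meets KB at X = (23/42, 5/42)
X = K + t·(B−K) with t = 3/7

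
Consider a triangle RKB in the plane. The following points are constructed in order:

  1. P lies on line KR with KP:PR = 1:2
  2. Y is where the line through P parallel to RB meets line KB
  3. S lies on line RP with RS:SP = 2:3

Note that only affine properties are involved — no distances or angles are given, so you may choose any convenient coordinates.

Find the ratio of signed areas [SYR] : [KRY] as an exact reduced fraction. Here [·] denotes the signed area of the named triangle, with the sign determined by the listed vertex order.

[SYR]:[KRY] = -4/15

Choose coordinates R = (0, 0), K = (1, 0), B = (0, 1).
1. P lies on line KR with KP:PR = 1:2 ⇒ P = (2/3, 0)
2. Y is where the line through P parallel to RB meets line KB ⇒ Y = (2/3, 1/3)
3. S lies on line RP with RS:SP = 2:3 ⇒ S = (4/15, 0)
2·[SYR] = 4/45, 2·[KRY] = -1/3
[SYR]:[KRY] = 4/45:-1/3 = -4/15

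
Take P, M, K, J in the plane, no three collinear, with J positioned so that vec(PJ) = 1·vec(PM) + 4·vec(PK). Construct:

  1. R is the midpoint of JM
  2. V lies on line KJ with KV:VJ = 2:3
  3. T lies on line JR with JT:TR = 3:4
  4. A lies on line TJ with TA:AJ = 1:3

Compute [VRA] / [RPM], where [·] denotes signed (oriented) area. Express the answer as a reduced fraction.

Choose coordinates P = (0, 0), M = (1, 0), K = (0, 1), J = (1, 4).
1. R is the midpoint of JM ⇒ R = (1, 2)
2. V lies on line KJ with KV:VJ = 2:3 ⇒ V = (2/5, 11/5)
3. T lies on line JR with JT:TR = 3:4 ⇒ T = (1, 22/7)
4. A lies on line TJ with TA:AJ = 1:3 ⇒ A = (1, 47/14)
2·[VRA] = 57/70, 2·[RPM] = 2
[VRA]:[RPM] = 57/70:2 = 57/140

[VRA]:[RPM] = 57/140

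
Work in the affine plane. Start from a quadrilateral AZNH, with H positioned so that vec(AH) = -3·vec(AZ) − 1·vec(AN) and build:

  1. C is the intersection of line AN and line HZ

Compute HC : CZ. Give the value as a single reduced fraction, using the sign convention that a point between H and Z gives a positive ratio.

HC:CZ = 3

Work in coordinates with A = (0, 0), Z = (1, 0), N = (0, 1), H = (-3, -1).
1. C is the intersection of line AN and line HZ ⇒ C = (0, -1/4)
C = H + t·(Z−H) with t = 3/4, so HC:CZ = t:(1−t) = 3/4:1/4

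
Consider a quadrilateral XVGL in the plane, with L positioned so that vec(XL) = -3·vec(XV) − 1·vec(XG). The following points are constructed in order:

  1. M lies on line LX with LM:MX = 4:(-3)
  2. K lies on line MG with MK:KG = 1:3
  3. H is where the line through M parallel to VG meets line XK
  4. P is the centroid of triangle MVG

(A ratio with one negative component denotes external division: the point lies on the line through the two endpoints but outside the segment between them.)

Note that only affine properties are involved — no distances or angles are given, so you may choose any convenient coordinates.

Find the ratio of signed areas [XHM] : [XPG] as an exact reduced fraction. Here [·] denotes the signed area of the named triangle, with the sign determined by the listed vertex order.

Set X = (0, 0), V = (1, 0), G = (0, 1), L = (-3, -1); any affine frame gives the same invariant.
1. M lies on line LX with LM:MX = 4:(-3) ⇒ M = (9, 3)
2. K lies on line MG with MK:KG = 1:3 ⇒ K = (27/4, 5/2)
3. H is where the line through M parallel to VG meets line XK ⇒ H = (324/37, 120/37)
4. P is the centroid of triangle MVG ⇒ P = (10/3, 4/3)
2·[XHM] = -108/37, 2·[XPG] = 10/3
[XHM]:[XPG] = -108/37:10/3 = -162/185

[XHM]:[XPG] = -162/185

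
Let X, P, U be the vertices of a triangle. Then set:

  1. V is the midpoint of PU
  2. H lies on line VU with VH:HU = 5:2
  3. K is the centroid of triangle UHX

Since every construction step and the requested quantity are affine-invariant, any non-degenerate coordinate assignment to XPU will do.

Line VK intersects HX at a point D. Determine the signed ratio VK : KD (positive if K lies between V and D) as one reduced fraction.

VK:KD = -17/2

Choose coordinates X = (0, 0), P = (1, 0), U = (0, 1).
1. V is the midpoint of PU ⇒ V = (1/2, 1/2)
2. H lies on line VU with VH:HU = 5:2 ⇒ H = (1/7, 6/7)
3. K is the centroid of triangle UHX ⇒ K = (1/21, 13/21)
line VK meets HX at D = (12/119, 72/119)
K = V + t·(D−V) with t = 17/15, so VK:KD = 17/15:-2/15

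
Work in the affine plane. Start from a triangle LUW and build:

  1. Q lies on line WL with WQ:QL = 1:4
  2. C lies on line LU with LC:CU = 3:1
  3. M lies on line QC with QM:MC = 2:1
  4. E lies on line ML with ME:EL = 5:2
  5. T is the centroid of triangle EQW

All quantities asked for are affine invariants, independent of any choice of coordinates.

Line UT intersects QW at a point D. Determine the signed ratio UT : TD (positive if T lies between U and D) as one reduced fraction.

UT:TD = 20

Set L = (0, 0), U = (1, 0), W = (0, 1); any affine frame gives the same invariant.
1. Q lies on line WL with WQ:QL = 1:4 ⇒ Q = (0, 4/5)
2. C lies on line LU with LC:CU = 3:1 ⇒ C = (3/4, 0)
3. M lies on line QC with QM:MC = 2:1 ⇒ M = (1/2, 4/15)
4. E lies on line ML with ME:EL = 5:2 ⇒ E = (1/7, 8/105)
5. T is the centroid of triangle EQW ⇒ T = (1/21, 197/315)
line UT meets QW at D = (0, 197/300)
T = U + t·(D−U) with t = 20/21, so UT:TD = 20/21:1/21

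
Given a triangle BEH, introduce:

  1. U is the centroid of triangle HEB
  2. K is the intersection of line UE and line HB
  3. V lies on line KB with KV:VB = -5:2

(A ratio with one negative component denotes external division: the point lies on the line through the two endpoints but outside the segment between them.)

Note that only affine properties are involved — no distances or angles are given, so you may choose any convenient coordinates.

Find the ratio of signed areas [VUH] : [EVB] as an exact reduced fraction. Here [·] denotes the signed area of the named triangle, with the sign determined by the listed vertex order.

[VUH]:[EVB] = -4/3

Choose coordinates B = (0, 0), E = (1, 0), H = (0, 1).
1. U is the centroid of triangle HEB ⇒ U = (1/3, 1/3)
2. K is the intersection of line UE and line HB ⇒ K = (0, 1/2)
3. V lies on line KB with KV:VB = -5:2 ⇒ V = (0, -1/3)
2·[VUH] = 4/9, 2·[EVB] = -1/3
[VUH]:[EVB] = 4/9:-1/3 = -4/3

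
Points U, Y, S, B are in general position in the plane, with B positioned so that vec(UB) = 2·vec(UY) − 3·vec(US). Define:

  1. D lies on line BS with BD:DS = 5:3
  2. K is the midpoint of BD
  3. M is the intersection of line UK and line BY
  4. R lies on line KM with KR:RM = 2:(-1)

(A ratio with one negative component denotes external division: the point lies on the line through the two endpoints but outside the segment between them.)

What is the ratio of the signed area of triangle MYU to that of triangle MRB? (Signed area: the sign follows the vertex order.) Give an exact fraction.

Choose coordinates U = (0, 0), Y = (1, 0), S = (0, 1), B = (2, -3).
1. D lies on line BS with BD:DS = 5:3 ⇒ D = (3/4, -1/2)
2. K is the midpoint of BD ⇒ K = (11/8, -7/4)
3. M is the intersection of line UK and line BY ⇒ M = (33/19, -42/19)
4. R lies on line KM with KR:RM = 2:(-1) ⇒ R = (319/152, -203/76)
2·[MYU] = 42/19, 2·[MRB] = -25/152
[MYU]:[MRB] = 42/19:-25/152 = -336/25

[MYU]:[MRB] = -336/25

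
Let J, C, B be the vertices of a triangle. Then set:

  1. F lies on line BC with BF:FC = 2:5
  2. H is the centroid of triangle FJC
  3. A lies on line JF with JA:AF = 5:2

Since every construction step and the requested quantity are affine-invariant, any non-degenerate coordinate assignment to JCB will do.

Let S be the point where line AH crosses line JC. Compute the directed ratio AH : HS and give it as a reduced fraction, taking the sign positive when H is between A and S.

AH:HS = 8/7

Work in coordinates with J = (0, 0), C = (1, 0), B = (0, 1).
1. F lies on line BC with BF:FC = 2:5 ⇒ F = (2/7, 5/7)
2. H is the centroid of triangle FJC ⇒ H = (3/7, 5/21)
3. A lies on line JF with JA:AF = 5:2 ⇒ A = (10/49, 25/49)
line AH meets JC at S = (5/8, 0)
H = A + t·(S−A) with t = 8/15, so AH:HS = 8/15:7/15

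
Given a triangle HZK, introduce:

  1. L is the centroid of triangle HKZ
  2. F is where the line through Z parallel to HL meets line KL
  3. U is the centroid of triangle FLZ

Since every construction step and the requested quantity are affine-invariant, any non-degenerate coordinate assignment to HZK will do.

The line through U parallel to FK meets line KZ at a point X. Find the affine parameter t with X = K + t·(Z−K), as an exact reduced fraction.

t = 1/3

Assign H = (0, 0), Z = (1, 0), K = (0, 1) — the answer is frame-independent, so this choice is without loss of generality.
1. L is the centroid of triangle HKZ ⇒ L = (1/3, 1/3)
2. F is where the line through Z parallel to HL meets line KL ⇒ F = (2/3, -1/3)
3. U is the centroid of triangle FLZ ⇒ U = (2/3, 0)
through U parallel to FK: direction (-2/3, 4/3); meets KZ at X = (1/3, 2/3)
X = K + t·(Z−K) with t = 1/3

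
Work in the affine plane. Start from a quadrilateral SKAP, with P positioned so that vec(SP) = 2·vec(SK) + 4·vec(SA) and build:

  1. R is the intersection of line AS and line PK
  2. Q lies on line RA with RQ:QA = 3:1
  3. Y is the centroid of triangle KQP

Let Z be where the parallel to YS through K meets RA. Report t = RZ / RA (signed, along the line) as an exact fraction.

Assign S = (0, 0), K = (1, 0), A = (0, 1), P = (2, 4) — the answer is frame-independent, so this choice is without loss of generality.
1. R is the intersection of line AS and line PK ⇒ R = (0, -4)
2. Q lies on line RA with RQ:QA = 3:1 ⇒ Q = (0, -1/4)
3. Y is the centroid of triangle KQP ⇒ Y = (1, 5/4)
through K parallel to YS: direction (-1, -5/4); meets RA at Z = (0, -5/4)
Z = R + t·(A−R) with t = 11/20

t = 11/20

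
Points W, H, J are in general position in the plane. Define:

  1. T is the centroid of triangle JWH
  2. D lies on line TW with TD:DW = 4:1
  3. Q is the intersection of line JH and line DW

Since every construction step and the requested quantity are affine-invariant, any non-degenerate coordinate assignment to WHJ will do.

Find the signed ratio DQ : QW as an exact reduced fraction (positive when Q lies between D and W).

DQ:QW = -13/15

Choose coordinates W = (0, 0), H = (1, 0), J = (0, 1).
1. T is the centroid of triangle JWH ⇒ T = (1/3, 1/3)
2. D lies on line TW with TD:DW = 4:1 ⇒ D = (1/15, 1/15)
3. Q is the intersection of line JH and line DW ⇒ Q = (1/2, 1/2)
Q = D + t·(W−D) with t = -13/2, so DQ:QW = t:(1−t) = -13/2:15/2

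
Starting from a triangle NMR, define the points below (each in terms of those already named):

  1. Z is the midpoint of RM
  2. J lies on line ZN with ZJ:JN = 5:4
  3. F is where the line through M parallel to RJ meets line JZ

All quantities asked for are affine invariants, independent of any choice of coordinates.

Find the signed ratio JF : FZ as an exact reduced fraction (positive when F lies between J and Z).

Choose coordinates N = (0, 0), M = (1, 0), R = (0, 1).
1. Z is the midpoint of RM ⇒ Z = (1/2, 1/2)
2. J lies on line ZN with ZJ:JN = 5:4 ⇒ J = (2/9, 2/9)
3. F is where the line through M parallel to RJ meets line JZ ⇒ F = (7/9, 7/9)
F = J + t·(Z−J) with t = 2, so JF:FZ = t:(1−t) = 2:-1

JF:FZ = -2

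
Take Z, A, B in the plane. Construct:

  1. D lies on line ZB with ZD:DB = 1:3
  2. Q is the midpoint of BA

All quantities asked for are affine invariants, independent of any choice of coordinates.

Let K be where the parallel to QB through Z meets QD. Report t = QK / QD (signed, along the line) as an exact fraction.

Set Z = (0, 0), A = (1, 0), B = (0, 1); any affine frame gives the same invariant.
1. D lies on line ZB with ZD:DB = 1:3 ⇒ D = (0, 1/4)
2. Q is the midpoint of BA ⇒ Q = (1/2, 1/2)
through Z parallel to QB: direction (-1/2, 1/2); meets QD at K = (-1/6, 1/6)
K = Q + t·(D−Q) with t = 4/3

t = 4/3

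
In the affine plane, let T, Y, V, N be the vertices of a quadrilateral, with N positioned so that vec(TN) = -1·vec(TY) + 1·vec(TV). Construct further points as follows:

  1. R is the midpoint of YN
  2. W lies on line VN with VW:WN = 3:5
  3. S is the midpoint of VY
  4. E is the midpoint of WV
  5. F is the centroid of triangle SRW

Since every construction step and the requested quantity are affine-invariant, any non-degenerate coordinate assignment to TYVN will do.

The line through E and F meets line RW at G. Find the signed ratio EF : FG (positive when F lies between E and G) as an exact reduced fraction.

Set T = (0, 0), Y = (1, 0), V = (0, 1), N = (-1, 1); any affine frame gives the same invariant.
1. R is the midpoint of YN ⇒ R = (0, 1/2)
2. W lies on line VN with VW:WN = 3:5 ⇒ W = (-3/8, 1)
3. S is the midpoint of VY ⇒ S = (1/2, 1/2)
4. E is the midpoint of WV ⇒ E = (-3/16, 1)
5. F is the centroid of triangle SRW ⇒ F = (1/24, 2/3)
line EF meets RW at G = (15/8, -2)
F = E + t·(G−E) with t = 1/9, so EF:FG = 1/9:8/9

EF:FG = 1/8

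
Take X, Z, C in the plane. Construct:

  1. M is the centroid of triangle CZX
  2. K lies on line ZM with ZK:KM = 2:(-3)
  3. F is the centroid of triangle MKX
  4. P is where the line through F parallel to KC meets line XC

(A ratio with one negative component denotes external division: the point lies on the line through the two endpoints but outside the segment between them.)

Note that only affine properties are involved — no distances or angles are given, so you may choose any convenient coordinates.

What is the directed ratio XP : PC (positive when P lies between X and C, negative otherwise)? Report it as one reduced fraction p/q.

Work in coordinates with X = (0, 0), Z = (1, 0), C = (0, 1).
1. M is the centroid of triangle CZX ⇒ M = (1/3, 1/3)
2. K lies on line ZM with ZK:KM = 2:(-3) ⇒ K = (7/3, -2/3)
3. F is the centroid of triangle MKX ⇒ F = (8/9, -1/9)
4. P is where the line through F parallel to KC meets line XC ⇒ P = (0, 11/21)
P = X + t·(C−X) with t = 11/21, so XP:PC = t:(1−t) = 11/21:10/21

XP:PC = 11/10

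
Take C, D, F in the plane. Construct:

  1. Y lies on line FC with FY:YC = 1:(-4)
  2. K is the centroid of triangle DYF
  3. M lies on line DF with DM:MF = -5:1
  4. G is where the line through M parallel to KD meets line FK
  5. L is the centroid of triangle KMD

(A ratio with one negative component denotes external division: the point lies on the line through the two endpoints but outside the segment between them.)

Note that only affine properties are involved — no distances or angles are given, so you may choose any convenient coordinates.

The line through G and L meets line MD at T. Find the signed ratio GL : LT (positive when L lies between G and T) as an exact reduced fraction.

GL:LT = -7/4

Choose coordinates C = (0, 0), D = (1, 0), F = (0, 1).
1. Y lies on line FC with FY:YC = 1:(-4) ⇒ Y = (0, 4/3)
2. K is the centroid of triangle DYF ⇒ K = (1/3, 7/9)
3. M lies on line DF with DM:MF = -5:1 ⇒ M = (-1/4, 5/4)
4. G is where the line through M parallel to KD meets line FK ⇒ G = (-1/12, 19/18)
5. L is the centroid of triangle KMD ⇒ L = (13/36, 73/108)
line GL meets MD at T = (3/28, 25/28)
L = G + t·(T−G) with t = 7/3, so GL:LT = 7/3:-4/3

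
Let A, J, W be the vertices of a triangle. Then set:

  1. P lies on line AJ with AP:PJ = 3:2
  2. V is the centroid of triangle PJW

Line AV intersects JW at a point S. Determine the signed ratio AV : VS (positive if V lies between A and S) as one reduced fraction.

AV:VS = 13/2

Assign A = (0, 0), J = (1, 0), W = (0, 1) — the answer is frame-independent, so this choice is without loss of generality.
1. P lies on line AJ with AP:PJ = 3:2 ⇒ P = (3/5, 0)
2. V is the centroid of triangle PJW ⇒ V = (8/15, 1/3)
line AV meets JW at S = (8/13, 5/13)
V = A + t·(S−A) with t = 13/15, so AV:VS = 13/15:2/15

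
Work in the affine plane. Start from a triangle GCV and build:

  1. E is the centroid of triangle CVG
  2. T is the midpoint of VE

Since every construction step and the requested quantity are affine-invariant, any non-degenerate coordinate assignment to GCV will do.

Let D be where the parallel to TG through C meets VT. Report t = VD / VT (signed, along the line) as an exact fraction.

t = 5

Choose coordinates G = (0, 0), C = (1, 0), V = (0, 1).
1. E is the centroid of triangle CVG ⇒ E = (1/3, 1/3)
2. T is the midpoint of VE ⇒ T = (1/6, 2/3)
through C parallel to TG: direction (-1/6, -2/3); meets VT at D = (5/6, -2/3)
D = V + t·(T−V) with t = 5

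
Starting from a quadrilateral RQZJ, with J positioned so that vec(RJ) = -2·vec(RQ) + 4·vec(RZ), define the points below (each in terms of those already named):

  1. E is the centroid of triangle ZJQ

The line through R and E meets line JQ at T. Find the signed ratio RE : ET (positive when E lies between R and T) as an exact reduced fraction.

Assign R = (0, 0), Q = (1, 0), Z = (0, 1), J = (-2, 4) — the answer is frame-independent, so this choice is without loss of generality.
1. E is the centroid of triangle ZJQ ⇒ E = (-1/3, 5/3)
line RE meets JQ at T = (-4/11, 20/11)
E = R + t·(T−R) with t = 11/12, so RE:ET = 11/12:1/12

RE:ET = 11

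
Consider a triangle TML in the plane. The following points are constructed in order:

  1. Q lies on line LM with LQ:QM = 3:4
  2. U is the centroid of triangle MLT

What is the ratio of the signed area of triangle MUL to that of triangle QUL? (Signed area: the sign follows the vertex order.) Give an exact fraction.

Assign T = (0, 0), M = (1, 0), L = (0, 1) — the answer is frame-independent, so this choice is without loss of generality.
1. Q lies on line LM with LQ:QM = 3:4 ⇒ Q = (3/7, 4/7)
2. U is the centroid of triangle MLT ⇒ U = (1/3, 1/3)
2·[MUL] = -1/3, 2·[QUL] = -1/7
[MUL]:[QUL] = -1/3:-1/7 = 7/3

[MUL]:[QUL] = 7/3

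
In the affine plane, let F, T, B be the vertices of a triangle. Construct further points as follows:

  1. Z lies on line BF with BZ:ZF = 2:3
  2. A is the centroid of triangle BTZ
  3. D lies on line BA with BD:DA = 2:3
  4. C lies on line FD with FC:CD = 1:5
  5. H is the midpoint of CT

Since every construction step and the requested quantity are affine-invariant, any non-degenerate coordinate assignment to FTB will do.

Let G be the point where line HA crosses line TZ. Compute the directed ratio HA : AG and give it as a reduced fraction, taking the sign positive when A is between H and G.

HA:AG = -323/120

Work in coordinates with F = (0, 0), T = (1, 0), B = (0, 1).
1. Z lies on line BF with BZ:ZF = 2:3 ⇒ Z = (0, 3/5)
2. A is the centroid of triangle BTZ ⇒ A = (1/3, 8/15)
3. D lies on line BA with BD:DA = 2:3 ⇒ D = (2/15, 61/75)
4. C lies on line FD with FC:CD = 1:5 ⇒ C = (1/45, 61/450)
5. H is the midpoint of CT ⇒ H = (23/45, 61/900)
line HA meets TZ at G = (129/323, 582/1615)
A = H + t·(G−H) with t = 323/203, so HA:AG = 323/203:-120/203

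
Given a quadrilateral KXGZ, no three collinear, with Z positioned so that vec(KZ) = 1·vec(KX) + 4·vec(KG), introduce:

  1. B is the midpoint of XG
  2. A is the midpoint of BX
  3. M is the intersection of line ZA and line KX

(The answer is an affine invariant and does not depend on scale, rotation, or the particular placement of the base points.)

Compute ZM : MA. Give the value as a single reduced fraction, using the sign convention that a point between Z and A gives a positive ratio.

Choose coordinates K = (0, 0), X = (1, 0), G = (0, 1), Z = (1, 4).
1. B is the midpoint of XG ⇒ B = (1/2, 1/2)
2. A is the midpoint of BX ⇒ A = (3/4, 1/4)
3. M is the intersection of line ZA and line KX ⇒ M = (11/15, 0)
M = Z + t·(A−Z) with t = 16/15, so ZM:MA = t:(1−t) = 16/15:-1/15

ZM:MA = -16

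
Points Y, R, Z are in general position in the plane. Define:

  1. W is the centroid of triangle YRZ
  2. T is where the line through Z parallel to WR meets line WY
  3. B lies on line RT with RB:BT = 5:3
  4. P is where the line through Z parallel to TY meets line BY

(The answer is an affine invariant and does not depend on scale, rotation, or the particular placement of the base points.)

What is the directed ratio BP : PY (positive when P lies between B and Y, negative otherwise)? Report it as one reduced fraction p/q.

Work in coordinates with Y = (0, 0), R = (1, 0), Z = (0, 1).
1. W is the centroid of triangle YRZ ⇒ W = (1/3, 1/3)
2. T is where the line through Z parallel to WR meets line WY ⇒ T = (2/3, 2/3)
3. B lies on line RT with RB:BT = 5:3 ⇒ B = (19/24, 5/12)
4. P is where the line through Z parallel to TY meets line BY ⇒ P = (-19/9, -10/9)
P = B + t·(Y−B) with t = 11/3, so BP:PY = t:(1−t) = 11/3:-8/3

BP:PY = -11/8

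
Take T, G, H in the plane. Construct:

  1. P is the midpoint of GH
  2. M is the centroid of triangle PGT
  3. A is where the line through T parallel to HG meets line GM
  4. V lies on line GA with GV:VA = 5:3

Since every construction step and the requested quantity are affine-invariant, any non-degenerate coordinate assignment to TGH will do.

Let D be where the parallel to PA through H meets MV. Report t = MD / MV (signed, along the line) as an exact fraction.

t = 40/7

Assign T = (0, 0), G = (1, 0), H = (0, 1) — the answer is frame-independent, so this choice is without loss of generality.
1. P is the midpoint of GH ⇒ P = (1/2, 1/2)
2. M is the centroid of triangle PGT ⇒ M = (1/2, 1/6)
3. A is where the line through T parallel to HG meets line GM ⇒ A = (-1/2, 1/2)
4. V lies on line GA with GV:VA = 5:3 ⇒ V = (1/16, 5/16)
through H parallel to PA: direction (-1, 0); meets MV at D = (-2, 1)
D = M + t·(V−M) with t = 40/7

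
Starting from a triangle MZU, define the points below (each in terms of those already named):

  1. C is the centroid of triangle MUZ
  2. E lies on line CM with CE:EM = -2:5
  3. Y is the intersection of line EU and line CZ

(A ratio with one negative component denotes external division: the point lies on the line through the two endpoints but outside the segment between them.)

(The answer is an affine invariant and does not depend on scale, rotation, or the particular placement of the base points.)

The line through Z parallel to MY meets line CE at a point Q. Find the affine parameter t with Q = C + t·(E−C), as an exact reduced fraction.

Choose coordinates M = (0, 0), Z = (1, 0), U = (0, 1).
1. C is the centroid of triangle MUZ ⇒ C = (1/3, 1/3)
2. E lies on line CM with CE:EM = -2:5 ⇒ E = (5/9, 5/9)
3. Y is the intersection of line EU and line CZ ⇒ Y = (5/3, -1/3)
through Z parallel to MY: direction (5/3, -1/3); meets CE at Q = (1/6, 1/6)
Q = C + t·(E−C) with t = -3/4

t = -3/4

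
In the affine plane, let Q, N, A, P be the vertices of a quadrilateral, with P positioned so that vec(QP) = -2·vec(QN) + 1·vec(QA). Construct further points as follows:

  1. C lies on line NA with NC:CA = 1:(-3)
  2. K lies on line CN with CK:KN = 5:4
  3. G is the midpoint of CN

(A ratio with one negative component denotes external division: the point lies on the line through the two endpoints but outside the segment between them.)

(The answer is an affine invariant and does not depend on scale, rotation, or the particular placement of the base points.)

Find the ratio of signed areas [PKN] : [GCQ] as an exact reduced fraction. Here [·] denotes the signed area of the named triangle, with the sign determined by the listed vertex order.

Set Q = (0, 0), N = (1, 0), A = (0, 1), P = (-2, 1); any affine frame gives the same invariant.
1. C lies on line NA with NC:CA = 1:(-3) ⇒ C = (3/2, -1/2)
2. K lies on line CN with CK:KN = 5:4 ⇒ K = (11/9, -2/9)
3. G is the midpoint of CN ⇒ G = (5/4, -1/4)
2·[PKN] = 4/9, 2·[GCQ] = -1/4
[PKN]:[GCQ] = 4/9:-1/4 = -16/9

[PKN]:[GCQ] = -16/9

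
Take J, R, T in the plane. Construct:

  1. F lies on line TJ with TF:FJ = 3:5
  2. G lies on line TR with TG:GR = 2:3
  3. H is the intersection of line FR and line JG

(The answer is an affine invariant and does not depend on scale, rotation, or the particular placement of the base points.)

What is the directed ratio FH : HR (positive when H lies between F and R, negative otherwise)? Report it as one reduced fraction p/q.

FH:HR = 5/12

Set J = (0, 0), R = (1, 0), T = (0, 1); any affine frame gives the same invariant.
1. F lies on line TJ with TF:FJ = 3:5 ⇒ F = (0, 5/8)
2. G lies on line TR with TG:GR = 2:3 ⇒ G = (2/5, 3/5)
3. H is the intersection of line FR and line JG ⇒ H = (5/17, 15/34)
H = F + t·(R−F) with t = 5/17, so FH:HR = t:(1−t) = 5/17:12/17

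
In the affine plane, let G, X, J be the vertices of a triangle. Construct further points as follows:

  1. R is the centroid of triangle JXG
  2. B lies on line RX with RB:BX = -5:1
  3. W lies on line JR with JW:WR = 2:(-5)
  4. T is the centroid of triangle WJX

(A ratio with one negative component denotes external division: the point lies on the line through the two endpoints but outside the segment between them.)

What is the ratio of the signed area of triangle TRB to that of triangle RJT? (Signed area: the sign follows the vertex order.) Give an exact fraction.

Assign G = (0, 0), X = (1, 0), J = (0, 1) — the answer is frame-independent, so this choice is without loss of generality.
1. R is the centroid of triangle JXG ⇒ R = (1/3, 1/3)
2. B lies on line RX with RB:BX = -5:1 ⇒ B = (7/6, -1/12)
3. W lies on line JR with JW:WR = 2:(-5) ⇒ W = (-2/9, 13/9)
4. T is the centroid of triangle WJX ⇒ T = (7/27, 22/27)
2·[TRB] = 10/27, 2·[RJT] = -1/9
[TRB]:[RJT] = 10/27:-1/9 = -10/3

[TRB]:[RJT] = -10/3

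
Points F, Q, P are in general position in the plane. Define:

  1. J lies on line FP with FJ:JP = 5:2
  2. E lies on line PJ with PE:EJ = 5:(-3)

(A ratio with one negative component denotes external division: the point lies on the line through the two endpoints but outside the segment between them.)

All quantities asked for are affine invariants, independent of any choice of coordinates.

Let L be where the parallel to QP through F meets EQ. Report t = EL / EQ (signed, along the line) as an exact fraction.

Set F = (0, 0), Q = (1, 0), P = (0, 1); any affine frame gives the same invariant.
1. J lies on line FP with FJ:JP = 5:2 ⇒ J = (0, 5/7)
2. E lies on line PJ with PE:EJ = 5:(-3) ⇒ E = (0, 2/7)
through F parallel to QP: direction (-1, 1); meets EQ at L = (-2/5, 2/5)
L = E + t·(Q−E) with t = -2/5

t = -2/5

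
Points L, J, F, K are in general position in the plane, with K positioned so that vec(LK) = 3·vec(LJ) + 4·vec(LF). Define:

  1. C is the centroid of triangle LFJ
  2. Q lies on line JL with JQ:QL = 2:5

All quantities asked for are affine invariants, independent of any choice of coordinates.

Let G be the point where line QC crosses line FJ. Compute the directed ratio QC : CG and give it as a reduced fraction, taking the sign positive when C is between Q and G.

QC:CG = -1/7

Work in coordinates with L = (0, 0), J = (1, 0), F = (0, 1), K = (3, 4).
1. C is the centroid of triangle LFJ ⇒ C = (1/3, 1/3)
2. Q lies on line JL with JQ:QL = 2:5 ⇒ Q = (5/7, 0)
line QC meets FJ at G = (3, -2)
C = Q + t·(G−Q) with t = -1/6, so QC:CG = -1/6:7/6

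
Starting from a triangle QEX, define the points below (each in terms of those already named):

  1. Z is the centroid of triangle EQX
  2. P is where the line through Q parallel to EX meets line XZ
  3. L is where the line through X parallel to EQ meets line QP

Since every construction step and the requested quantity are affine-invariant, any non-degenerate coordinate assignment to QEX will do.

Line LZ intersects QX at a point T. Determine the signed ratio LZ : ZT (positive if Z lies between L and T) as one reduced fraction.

Set Q = (0, 0), E = (1, 0), X = (0, 1); any affine frame gives the same invariant.
1. Z is the centroid of triangle EQX ⇒ Z = (1/3, 1/3)
2. P is where the line through Q parallel to EX meets line XZ ⇒ P = (1, -1)
3. L is where the line through X parallel to EQ meets line QP ⇒ L = (-1, 1)
line LZ meets QX at T = (0, 1/2)
Z = L + t·(T−L) with t = 4/3, so LZ:ZT = 4/3:-1/3

LZ:ZT = -4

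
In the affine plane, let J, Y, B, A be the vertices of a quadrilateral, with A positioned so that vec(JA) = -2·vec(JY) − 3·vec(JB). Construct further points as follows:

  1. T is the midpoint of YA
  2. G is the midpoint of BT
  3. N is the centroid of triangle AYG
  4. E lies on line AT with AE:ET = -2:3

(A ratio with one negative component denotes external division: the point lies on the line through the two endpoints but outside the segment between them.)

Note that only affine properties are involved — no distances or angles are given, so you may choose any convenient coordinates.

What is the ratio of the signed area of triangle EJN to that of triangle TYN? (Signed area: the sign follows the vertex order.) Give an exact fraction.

[EJN]:[TYN] = -35/6

Assign J = (0, 0), Y = (1, 0), B = (0, 1), A = (-2, -3) — the answer is frame-independent, so this choice is without loss of generality.
1. T is the midpoint of YA ⇒ T = (-1/2, -3/2)
2. G is the midpoint of BT ⇒ G = (-1/4, -1/4)
3. N is the centroid of triangle AYG ⇒ N = (-5/12, -13/12)
4. E lies on line AT with AE:ET = -2:3 ⇒ E = (-5, -6)
2·[EJN] = -35/12, 2·[TYN] = 1/2
[EJN]:[TYN] = -35/12:1/2 = -35/6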